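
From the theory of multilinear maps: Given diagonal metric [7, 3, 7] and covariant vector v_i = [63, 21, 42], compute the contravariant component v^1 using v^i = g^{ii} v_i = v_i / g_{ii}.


To raise an index with a diagonal metric: v^i = v_i / g_{ii}.
For index 1: v_1 = 63, g_{11} = 7
v^1 = 63 / 7 = 9

9


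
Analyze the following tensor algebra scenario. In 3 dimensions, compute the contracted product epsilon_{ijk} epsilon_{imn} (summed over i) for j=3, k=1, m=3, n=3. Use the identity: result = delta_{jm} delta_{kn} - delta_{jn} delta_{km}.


Using the identity: epsilon_{ijk} epsilon_{imn} = delta_{jm} delta_{kn} - delta_{jn} delta_{km}.
delta_{33} = 1
delta_{13} = 0
delta_{33} = 1
delta_{13} = 0
Result = 1 * 0 - 1 * 0 = 0 - 0 = 0

0


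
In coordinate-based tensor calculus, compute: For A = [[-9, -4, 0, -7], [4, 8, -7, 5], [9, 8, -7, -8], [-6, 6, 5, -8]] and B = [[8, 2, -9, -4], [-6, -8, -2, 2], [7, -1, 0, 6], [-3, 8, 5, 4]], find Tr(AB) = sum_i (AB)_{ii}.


Tr(AB) = sum_i (AB)_{ii} where (AB)_{ii} = sum_k A_{ik} B_{ki}.
(AB)_{11} = -9*8 + -4*-6 + 0*7 + -7*-3 = -27
(AB)_{22} = 4*2 + 8*-8 + -7*-1 + 5*8 = -9
(AB)_{33} = 9*-9 + 8*-2 + -7*0 + -8*5 = -137
(AB)_{44} = -6*-4 + 6*2 + 5*6 + -8*4 = 34
Tr(AB) = -27 + -9 + -137 + 34 = -139

-139


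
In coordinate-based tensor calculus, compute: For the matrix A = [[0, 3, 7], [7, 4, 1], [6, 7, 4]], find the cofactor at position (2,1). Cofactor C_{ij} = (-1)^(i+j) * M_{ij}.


To find cofactor C_{21}, delete row 2 and column 1.
The resulting 2x2 submatrix is: [[3, 7], [7, 4]]
Minor M_{21} = 3*4 - 7*7
  = 12 - 49 = -37
Sign = (-1)^(2+1) = (-1)^3 = -1
Cofactor C_{21} = -1 * -37 = 37

37


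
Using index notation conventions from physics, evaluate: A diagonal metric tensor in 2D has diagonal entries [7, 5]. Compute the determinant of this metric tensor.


For a diagonal metric, the determinant is the product of diagonal entries.
Diagonal entries: 7, 5
det(g) = 7 * 5 = 35

35


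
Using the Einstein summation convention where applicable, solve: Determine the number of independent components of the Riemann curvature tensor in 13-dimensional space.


The Riemann tensor in d dimensions has d^2(d^2 - 1)/12 independent components.
d = 13, so d^2 = 169
d^2 - 1 = 168
d^2(d^2 - 1) = 169 * 168 = 28392
Divide by 12: 28392 / 12 = 2366

2366


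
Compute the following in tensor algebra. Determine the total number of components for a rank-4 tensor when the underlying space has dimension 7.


The number of components of a rank-r tensor in d dimensions is d^r.
Here d = 7 and r = 4.
7^4 = 2401

2401


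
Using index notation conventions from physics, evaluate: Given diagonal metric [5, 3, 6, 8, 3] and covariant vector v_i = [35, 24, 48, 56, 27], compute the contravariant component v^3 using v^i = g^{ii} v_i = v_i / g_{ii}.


To raise an index with a diagonal metric: v^i = v_i / g_{ii}.
For index 3: v_3 = 48, g_{33} = 6
v^3 = 48 / 6 = 8

8


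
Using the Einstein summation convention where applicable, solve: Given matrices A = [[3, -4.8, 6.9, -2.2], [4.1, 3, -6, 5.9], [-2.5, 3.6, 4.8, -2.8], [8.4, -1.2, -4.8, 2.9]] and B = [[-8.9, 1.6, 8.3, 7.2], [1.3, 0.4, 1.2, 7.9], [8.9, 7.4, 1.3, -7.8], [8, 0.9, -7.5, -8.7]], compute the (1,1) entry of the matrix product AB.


(AB)_{ij} = sum_k A_{ik} B_{kj}.
For i=1, j=1:
A_{11} * B_{11} = 3 * -8.9 = -26.7
A_{12} * B_{21} = -4.8 * 1.3 = -6.24
A_{13} * B_{31} = 6.9 * 8.9 = 61.41
A_{14} * B_{41} = -2.2 * 8 = -17.6
Sum = -26.7 + -6.24 + 61.41 + -17.6 = 10.87

10.87


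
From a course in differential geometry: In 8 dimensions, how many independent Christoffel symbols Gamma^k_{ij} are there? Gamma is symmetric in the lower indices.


Christoffel symbols Gamma^k_{ij} are symmetric in i,j, so there are d * d(d+1)/2 independent symbols.
d = 8
d(d+1)/2 = 8 * 9 / 2 = 36
Total = 8 * 36 = 288

288


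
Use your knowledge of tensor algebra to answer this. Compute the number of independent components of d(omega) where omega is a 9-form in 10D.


The exterior derivative of a p-form is a (p+1)-form.
Its number of independent components is C(n, p+1).
n = 10, p+1 = 10
C(10, 10) = 1

1


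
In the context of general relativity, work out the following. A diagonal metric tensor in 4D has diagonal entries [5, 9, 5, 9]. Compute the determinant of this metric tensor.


For a diagonal metric, the determinant is the product of diagonal entries.
Diagonal entries: 5, 9, 5, 9
det(g) = 5 * 9 * 5 * 9 = 2025

2025


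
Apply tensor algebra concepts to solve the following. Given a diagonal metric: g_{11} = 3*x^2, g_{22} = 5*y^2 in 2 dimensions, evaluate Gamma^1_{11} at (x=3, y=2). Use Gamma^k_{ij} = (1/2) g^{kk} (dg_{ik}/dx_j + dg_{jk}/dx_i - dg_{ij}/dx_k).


For a diagonal metric, Gamma^k_{ij} = (1/2) g^{kk} (dg_{ik}/dx_j + dg_{jk}/dx_i - dg_{ij}/dx_k).
The metric is diagonal, so g_{ab} = 0 for a != b.
At the given point: g_{11} = 27, g_{22} = 20
g^{11} = 1/27
dg_{11}/dx_1 = dg_{11}/dx_1 = 18
dg_{11}/dx_1 = dg_{11}/dx_1 = 18
dg_{11}/dx_1 = dg_{11}/dx_1 = 18
Numerator = 18 + 18 - 18 = 18
Gamma^1_{11} = 18 / (2 * 27) = 1/3

1/3


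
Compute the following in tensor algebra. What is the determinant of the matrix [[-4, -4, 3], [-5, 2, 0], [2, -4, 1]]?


Expanding along the first row, det(A) = a11*M_11 - a12*M_12 + a13*M_13, where M_1j is the (1,j) minor.
Minor M_11 = 2*1 - 0*-4 = 2
Minor M_12 = -5*1 - 0*2 = -5
Minor M_13 = -5*-4 - 2*2 = 16
det = -4*(2) - -4*(-5) + 3*(16)
    = -8 - 20 + 48
    = 20

20


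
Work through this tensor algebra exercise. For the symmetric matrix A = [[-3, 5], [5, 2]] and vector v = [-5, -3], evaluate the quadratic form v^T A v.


First compute Av:
(Av)_1 = -3*-5 + 5*-3 = 0
(Av)_2 = 5*-5 + 2*-3 = -31
Av = [0, -31]
Then v^T (Av) = -5*0 + -3*-31
= 0 + 93 = 93

93


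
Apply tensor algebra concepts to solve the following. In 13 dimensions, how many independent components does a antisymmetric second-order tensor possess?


A antisymmetric rank-2 tensor in d dimensions has d(d-1)/2 independent components.
d = 13
d(d-1)/2 = 13 * 12 / 2 = 156 / 2 = 78

78


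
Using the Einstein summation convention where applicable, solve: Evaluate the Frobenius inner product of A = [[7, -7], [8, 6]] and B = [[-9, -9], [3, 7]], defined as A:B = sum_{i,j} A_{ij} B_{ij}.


A:B = sum over all i,j of A_{ij} * B_{ij}.
Row 1: 7*-9=-63, -7*-9=63 => row sum = 0
Row 2: 8*3=24, 6*7=42 => row sum = 66
Total = 0 + 66 = 66

66


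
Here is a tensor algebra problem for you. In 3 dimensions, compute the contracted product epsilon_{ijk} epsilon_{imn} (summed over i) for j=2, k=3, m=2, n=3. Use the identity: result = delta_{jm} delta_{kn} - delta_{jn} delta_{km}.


Using the identity: epsilon_{ijk} epsilon_{imn} = delta_{jm} delta_{kn} - delta_{jn} delta_{km}.
delta_{22} = 1
delta_{33} = 1
delta_{23} = 0
delta_{32} = 0
Result = 1 * 1 - 0 * 0 = 1 - 0 = 1

1


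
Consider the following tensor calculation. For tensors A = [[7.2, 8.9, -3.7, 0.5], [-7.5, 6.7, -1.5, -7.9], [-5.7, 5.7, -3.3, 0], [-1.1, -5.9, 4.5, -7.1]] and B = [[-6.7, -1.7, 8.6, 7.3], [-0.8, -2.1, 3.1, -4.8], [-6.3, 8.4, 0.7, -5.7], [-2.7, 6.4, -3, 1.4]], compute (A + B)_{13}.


Tensor addition is component-wise: (A + B)_{ij} = A_{ij} + B_{ij}.
A_{13} = -3.7
B_{13} = 8.6
(A + B)_{13} = -3.7 + 8.6 = 4.9

4.9


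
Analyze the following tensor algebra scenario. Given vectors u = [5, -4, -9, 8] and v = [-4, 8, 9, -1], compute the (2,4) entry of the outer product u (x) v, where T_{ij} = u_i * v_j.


The outer product entry T_{ij} = u_i * v_j.
We need i=2, j=4.
u_2 = -4, v_4 = -1
T_{2,4} = -4 * -1 = 4

4


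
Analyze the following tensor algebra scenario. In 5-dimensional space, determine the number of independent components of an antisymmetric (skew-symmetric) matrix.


An antisymmetric rank-2 tensor satisfies A_{ij} = -A_{ji}, so diagonal entries are zero.
The independent components are the upper-triangular entries: C(n, 2) = n(n-1)/2.
n = 5
C(5, 2) = 5 * 4 / 2 = 20 / 2 = 10

10


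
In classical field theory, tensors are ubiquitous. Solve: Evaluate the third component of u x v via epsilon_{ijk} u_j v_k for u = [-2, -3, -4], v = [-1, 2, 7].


(u x v)_3 = sum_{j,k} epsilon_{3jk} u_j v_k. Only permutations of (1,2,3) contribute; the two non-zero terms are:
eps_{312} u_1 v_2 = 1 * -2 * 2 = -4
eps_{321} u_2 v_1 = -1 * -3 * -1 = -3
(u x v)_3 = -7

-7


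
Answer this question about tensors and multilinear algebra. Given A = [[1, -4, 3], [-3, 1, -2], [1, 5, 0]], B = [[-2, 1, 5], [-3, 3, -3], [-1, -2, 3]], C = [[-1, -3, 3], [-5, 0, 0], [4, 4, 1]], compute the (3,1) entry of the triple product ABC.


(ABC)_{31} = sum_m (AB)_{3m} C_{m1}. First compute row 3 of AB.
(AB)_{31} = 1*-2 + 5*-3 + 0*-1 = -17
(AB)_{32} = 1*1 + 5*3 + 0*-2 = 16
(AB)_{33} = 1*5 + 5*-3 + 0*3 = -10
Now contract with column 1 of C:
(AB)_{31} * C_{11} = -17 * -1 = 17
(AB)_{32} * C_{21} = 16 * -5 = -80
(AB)_{33} * C_{31} = -10 * 4 = -40
(ABC)_{31} = 17 + -80 + -40 = -103

-103


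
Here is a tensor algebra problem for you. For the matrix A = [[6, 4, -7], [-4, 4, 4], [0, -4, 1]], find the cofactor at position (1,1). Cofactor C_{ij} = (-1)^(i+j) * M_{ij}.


To find cofactor C_{11}, delete row 1 and column 1.
The resulting 2x2 submatrix is: [[4, 4], [-4, 1]]
Minor M_{11} = 4*1 - 4*-4
  = 4 - -16 = 20
Sign = (-1)^(1+1) = (-1)^2 = 1
Cofactor C_{11} = 1 * 20 = 20

20


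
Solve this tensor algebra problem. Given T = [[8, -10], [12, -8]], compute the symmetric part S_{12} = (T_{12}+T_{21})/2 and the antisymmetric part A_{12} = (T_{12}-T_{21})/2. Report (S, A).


T_{12} = -10
T_{21} = 12
S_{12} = (-10 + 12)/2 = 2/2 = 1
A_{12} = (-10 - 12)/2 = -22/2 = -11
Check: S + A = 1 + -11 = -10 = T_{12}.

(1, -11)


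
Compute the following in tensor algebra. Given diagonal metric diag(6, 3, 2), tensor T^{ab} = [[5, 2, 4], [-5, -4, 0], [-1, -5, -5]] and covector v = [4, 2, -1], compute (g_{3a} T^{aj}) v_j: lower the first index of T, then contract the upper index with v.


Step 1: lower the first index. For a diagonal metric, g_{ia} T^{aj} = g_{ii} T^{ij} (no sum on i).
g_{33} = 2
S_3{}^1 = 2 * T^{31} = 2 * -1 = -2
S_3{}^2 = 2 * T^{32} = 2 * -5 = -10
S_3{}^3 = 2 * T^{33} = 2 * -5 = -10
Step 2: contract S_3{}^j with v_j.
S_3{}^1 * v_1 = -2 * 4 = -8
S_3{}^2 * v_2 = -10 * 2 = -20
S_3{}^3 * v_3 = -10 * -1 = 10
Result = -8 + -20 + 10 = -18

-18


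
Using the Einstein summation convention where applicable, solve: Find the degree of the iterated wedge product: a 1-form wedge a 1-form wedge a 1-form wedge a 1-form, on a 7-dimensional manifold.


The degree of a wedge product is the sum of the degrees of the individual forms.
Degrees: 1, 1, 1, 1
Total degree = 1 + 1 + 1 + 1 = 4

4


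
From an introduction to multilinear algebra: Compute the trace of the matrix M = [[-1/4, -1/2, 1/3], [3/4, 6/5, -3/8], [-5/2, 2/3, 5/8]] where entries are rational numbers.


The trace is the sum of diagonal entries.
Diagonal: M[1,1] = -1/4, M[2,2] = 6/5, M[3,3] = 5/8
Tr(M) = -1/4 + 6/5 + 5/8
Computing step by step:
After adding M[1,1]: -1/4
After adding M[2,2]: 19/20
After adding M[3,3]: 63/40
Tr(M) = 63/40

63/40


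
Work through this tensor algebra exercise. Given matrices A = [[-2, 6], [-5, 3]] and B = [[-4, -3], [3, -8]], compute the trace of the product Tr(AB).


Tr(AB) = sum_i (AB)_{ii} where (AB)_{ii} = sum_k A_{ik} B_{ki}.
(AB)_{11} = -2*-4 + 6*3 = 26
(AB)_{22} = -5*-3 + 3*-8 = -9
Tr(AB) = 26 + -9 = 17

17


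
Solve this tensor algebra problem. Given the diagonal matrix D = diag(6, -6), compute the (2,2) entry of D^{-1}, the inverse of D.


For a diagonal matrix, the inverse has entries (D^{-1})_{ii} = 1/d_{ii}.
The diagonal entries are: d_{11} = 6, d_{22} = -6
We need (D^{-1})_{22} = 1/d_{22} = 1/-6 = -1/6

-1/6


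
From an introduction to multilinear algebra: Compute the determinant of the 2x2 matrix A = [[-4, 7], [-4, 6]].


For a 2x2 matrix [[a, b], [c, d]], det = a*d - b*c.
a = -4, b = 7, c = -4, d = 6
a*d = -4 * 6 = -24
b*c = 7 * -4 = -28
det = -24 - -28 = 4

4


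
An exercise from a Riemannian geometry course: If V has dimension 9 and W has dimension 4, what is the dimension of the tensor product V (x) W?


The dimension of a tensor product is the product of dimensions.
dim(V) = 9, dim(W) = 4
dim(V (x) W) = 9 * 4 = 36

36


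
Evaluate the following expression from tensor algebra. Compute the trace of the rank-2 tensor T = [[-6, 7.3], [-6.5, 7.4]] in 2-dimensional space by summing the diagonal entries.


The contraction (trace) of a rank-2 tensor is the sum of its diagonal elements.
Diagonal entries: A[1,1] = -6, A[2,2] = 7.4
Tr(A) = -6 + 7.4 = 1.4

1.4


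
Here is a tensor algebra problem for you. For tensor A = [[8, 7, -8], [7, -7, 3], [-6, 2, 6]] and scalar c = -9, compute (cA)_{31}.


Scalar multiplication: (cA)_{ij} = c * A_{ij}.
c = -9
A_{31} = -6
(cA)_{31} = -9 * -6 = 54

54


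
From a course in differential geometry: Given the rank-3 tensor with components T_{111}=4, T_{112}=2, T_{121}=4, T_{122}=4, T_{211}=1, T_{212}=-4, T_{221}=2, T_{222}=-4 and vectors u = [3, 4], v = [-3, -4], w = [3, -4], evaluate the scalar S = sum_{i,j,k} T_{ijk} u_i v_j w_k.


S = sum over i,j,k of T_{ijk} u_i v_j w_k. Expanding all 8 terms:
T_{111}*u_1*v_1*w_1 = 4*3*-3*3 = -108  (running total: -108)
T_{112}*u_1*v_1*w_2 = 2*3*-3*-4 = 72  (running total: -36)
T_{121}*u_1*v_2*w_1 = 4*3*-4*3 = -144  (running total: -180)
T_{122}*u_1*v_2*w_2 = 4*3*-4*-4 = 192  (running total: 12)
T_{211}*u_2*v_1*w_1 = 1*4*-3*3 = -36  (running total: -24)
T_{212}*u_2*v_1*w_2 = -4*4*-3*-4 = -192  (running total: -216)
T_{221}*u_2*v_2*w_1 = 2*4*-4*3 = -96  (running total: -312)
T_{222}*u_2*v_2*w_2 = -4*4*-4*-4 = -256  (running total: -568)
S = -568

-568


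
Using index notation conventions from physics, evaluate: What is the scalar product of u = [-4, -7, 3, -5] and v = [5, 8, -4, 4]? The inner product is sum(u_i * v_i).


The inner product u . v = sum of u_i * v_i.
Term-by-term: -4 * 5, -7 * 8, 3 * -4, -5 * 4
Products: -20, -56, -12, -20
Sum = -20 + -56 + -12 + -20 = -108

-108


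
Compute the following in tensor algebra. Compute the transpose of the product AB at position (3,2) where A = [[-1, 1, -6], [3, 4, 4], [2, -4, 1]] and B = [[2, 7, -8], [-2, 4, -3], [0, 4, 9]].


(AB)^T_{ij} = (AB)_{ji} = sum_k A_{jk} B_{ki}.
For i=3, j=2 we need (AB)_{23}:
A_{21} * B_{13} = 3 * -8 = -24
A_{22} * B_{23} = 4 * -3 = -12
A_{23} * B_{33} = 4 * 9 = 36
Sum = -24 + -12 + 36 = 0

0


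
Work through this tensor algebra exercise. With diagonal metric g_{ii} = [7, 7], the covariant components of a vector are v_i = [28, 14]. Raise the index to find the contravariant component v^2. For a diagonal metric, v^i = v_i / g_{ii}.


To raise an index with a diagonal metric: v^i = v_i / g_{ii}.
For index 2: v_2 = 14, g_{22} = 7
v^2 = 14 / 7 = 2

2


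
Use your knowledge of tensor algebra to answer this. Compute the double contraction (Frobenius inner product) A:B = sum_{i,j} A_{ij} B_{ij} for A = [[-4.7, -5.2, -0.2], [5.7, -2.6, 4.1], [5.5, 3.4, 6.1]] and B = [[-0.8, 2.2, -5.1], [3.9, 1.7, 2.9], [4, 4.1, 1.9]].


A:B = sum over all i,j of A_{ij} * B_{ij}.
Row 1: -4.7*-0.8=3.76, -5.2*2.2=-11.44, -0.2*-5.1=1.02 => row sum = -6.66
Row 2: 5.7*3.9=22.23, -2.6*1.7=-4.42, 4.1*2.9=11.89 => row sum = 29.7
Row 3: 5.5*4=22, 3.4*4.1=13.94, 6.1*1.9=11.59 => row sum = 47.53
Total = -6.66 + 29.7 + 47.53 = 70.57

70.57


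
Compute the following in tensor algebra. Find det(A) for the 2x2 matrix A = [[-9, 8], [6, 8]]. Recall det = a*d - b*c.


For a 2x2 matrix [[a, b], [c, d]], det = a*d - b*c.
a = -9, b = 8, c = 6, d = 8
a*d = -9 * 8 = -72
b*c = 8 * 6 = 48
det = -72 - 48 = -120

-120


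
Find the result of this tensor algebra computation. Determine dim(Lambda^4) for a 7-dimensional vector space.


The dimension of the space of p-forms on an n-dimensional space is C(n, p).
n = 7, p = 4
C(7, 4) = 7! / (4! * 3!) = 35

35


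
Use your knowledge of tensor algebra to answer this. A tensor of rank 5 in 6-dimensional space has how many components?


The number of components of a rank-r tensor in d dimensions is d^r.
Here d = 6 and r = 5.
6^5 = 7776

7776


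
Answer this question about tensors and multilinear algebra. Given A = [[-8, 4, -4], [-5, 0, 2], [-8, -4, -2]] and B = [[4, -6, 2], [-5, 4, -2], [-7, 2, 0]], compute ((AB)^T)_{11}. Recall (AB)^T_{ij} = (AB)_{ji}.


(AB)^T_{ij} = (AB)_{ji} = sum_k A_{jk} B_{ki}.
For i=1, j=1 we need (AB)_{11}:
A_{11} * B_{11} = -8 * 4 = -32
A_{12} * B_{21} = 4 * -5 = -20
A_{13} * B_{31} = -4 * -7 = 28
Sum = -32 + -20 + 28 = -24

-24


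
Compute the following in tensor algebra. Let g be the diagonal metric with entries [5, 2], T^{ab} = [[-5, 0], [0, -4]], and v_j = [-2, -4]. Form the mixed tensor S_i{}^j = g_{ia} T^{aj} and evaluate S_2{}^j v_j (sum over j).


Step 1: lower the first index. For a diagonal metric, g_{ia} T^{aj} = g_{ii} T^{ij} (no sum on i).
g_{22} = 2
S_2{}^1 = 2 * T^{21} = 2 * 0 = 0
S_2{}^2 = 2 * T^{22} = 2 * -4 = -8
Step 2: contract S_2{}^j with v_j.
S_2{}^1 * v_1 = 0 * -2 = 0
S_2{}^2 * v_2 = -8 * -4 = 32
Result = 0 + 32 = 32

32


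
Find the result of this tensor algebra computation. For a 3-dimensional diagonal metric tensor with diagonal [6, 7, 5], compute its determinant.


For a diagonal metric, the determinant is the product of diagonal entries.
Diagonal entries: 6, 7, 5
det(g) = 6 * 7 * 5 = 210

210


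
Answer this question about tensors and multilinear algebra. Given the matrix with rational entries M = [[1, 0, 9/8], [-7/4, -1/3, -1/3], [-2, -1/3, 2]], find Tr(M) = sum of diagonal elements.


The trace is the sum of diagonal entries.
Diagonal: M[1,1] = 1, M[2,2] = -1/3, M[3,3] = 2
Tr(M) = 1 + -1/3 + 2
Computing step by step:
After adding M[1,1]: 1
After adding M[2,2]: 2/3
After adding M[3,3]: 8/3
Tr(M) = 8/3

8/3


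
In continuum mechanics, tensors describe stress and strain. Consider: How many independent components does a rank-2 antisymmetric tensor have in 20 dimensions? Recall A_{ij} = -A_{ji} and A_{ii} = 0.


An antisymmetric rank-2 tensor satisfies A_{ij} = -A_{ji}, so diagonal entries are zero.
The independent components are the upper-triangular entries: C(n, 2) = n(n-1)/2.
n = 20
C(20, 2) = 20 * 19 / 2 = 380 / 2 = 190

190


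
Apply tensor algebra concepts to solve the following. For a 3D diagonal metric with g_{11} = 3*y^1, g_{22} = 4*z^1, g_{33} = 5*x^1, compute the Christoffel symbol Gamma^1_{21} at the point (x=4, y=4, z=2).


For a diagonal metric, Gamma^k_{ij} = (1/2) g^{kk} (dg_{ik}/dx_j + dg_{jk}/dx_i - dg_{ij}/dx_k).
The metric is diagonal, so g_{ab} = 0 for a != b.
At the given point: g_{11} = 12, g_{22} = 8, g_{33} = 20
g^{11} = 1/12
dg_{21}/dx_1 = 0 (off-diagonal)
dg_{11}/dx_2 = dg_{11}/dx_2 = 3
dg_{21}/dx_1 = 0 (off-diagonal)
Numerator = 0 + 3 - 0 = 3
Gamma^1_{21} = 3 / (2 * 12) = 1/8

1/8


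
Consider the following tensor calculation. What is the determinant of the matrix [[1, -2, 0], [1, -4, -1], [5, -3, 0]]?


Expanding along the first row, det(A) = a11*M_11 - a12*M_12 + a13*M_13, where M_1j is the (1,j) minor.
Minor M_11 = -4*0 - -1*-3 = -3
Minor M_12 = 1*0 - -1*5 = 5
Minor M_13 = 1*-3 - -4*5 = 17
det = 1*(-3) - -2*(5) + 0*(17)
    = -3 - -10 + 0
    = 7

7


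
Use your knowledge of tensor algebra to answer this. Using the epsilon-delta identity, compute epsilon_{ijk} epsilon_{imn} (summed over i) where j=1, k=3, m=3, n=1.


Using the identity: epsilon_{ijk} epsilon_{imn} = delta_{jm} delta_{kn} - delta_{jn} delta_{km}.
delta_{13} = 0
delta_{31} = 0
delta_{11} = 1
delta_{33} = 1
Result = 0 * 0 - 1 * 1 = 0 - 1 = -1

-1


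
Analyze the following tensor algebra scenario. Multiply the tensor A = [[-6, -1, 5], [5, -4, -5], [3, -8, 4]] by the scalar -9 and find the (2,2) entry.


Scalar multiplication: (cA)_{ij} = c * A_{ij}.
c = -9
A_{22} = -4
(cA)_{22} = -9 * -4 = 36

36


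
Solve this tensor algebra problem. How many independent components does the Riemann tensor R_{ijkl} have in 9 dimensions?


The Riemann tensor in d dimensions has d^2(d^2 - 1)/12 independent components.
d = 9, so d^2 = 81
d^2 - 1 = 80
d^2(d^2 - 1) = 81 * 80 = 6480
Divide by 12: 6480 / 12 = 540

540


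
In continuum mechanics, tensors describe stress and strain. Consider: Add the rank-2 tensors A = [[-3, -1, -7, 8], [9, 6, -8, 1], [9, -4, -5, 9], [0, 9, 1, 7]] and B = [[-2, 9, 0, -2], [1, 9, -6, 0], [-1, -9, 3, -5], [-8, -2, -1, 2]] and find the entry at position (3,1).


Tensor addition is component-wise: (A + B)_{ij} = A_{ij} + B_{ij}.
A_{31} = 9
B_{31} = -1
(A + B)_{31} = 9 + -1 = 8

8


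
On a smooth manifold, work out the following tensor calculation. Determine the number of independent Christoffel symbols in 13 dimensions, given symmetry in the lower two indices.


Christoffel symbols Gamma^k_{ij} are symmetric in i,j, so there are d * d(d+1)/2 independent symbols.
d = 13
d(d+1)/2 = 13 * 14 / 2 = 91
Total = 13 * 91 = 1183

1183


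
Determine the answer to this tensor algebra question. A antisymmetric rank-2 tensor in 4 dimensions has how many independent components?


A antisymmetric rank-2 tensor in d dimensions has d(d-1)/2 independent components.
d = 4
d(d-1)/2 = 4 * 3 / 2 = 12 / 2 = 6

6


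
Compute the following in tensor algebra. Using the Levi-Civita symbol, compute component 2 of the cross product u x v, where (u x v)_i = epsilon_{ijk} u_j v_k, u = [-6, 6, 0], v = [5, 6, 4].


(u x v)_2 = sum_{j,k} epsilon_{2jk} u_j v_k. Only permutations of (1,2,3) contribute; the two non-zero terms are:
eps_{213} u_1 v_3 = -1 * -6 * 4 = 24
eps_{231} u_3 v_1 = 1 * 0 * 5 = 0
(u x v)_2 = 24

24


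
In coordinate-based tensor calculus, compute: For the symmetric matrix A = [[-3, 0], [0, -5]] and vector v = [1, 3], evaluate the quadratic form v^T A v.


First compute Av:
(Av)_1 = -3*1 + 0*3 = -3
(Av)_2 = 0*1 + -5*3 = -15
Av = [-3, -15]
Then v^T (Av) = 1*-3 + 3*-15
= -3 + -45 = -48

-48


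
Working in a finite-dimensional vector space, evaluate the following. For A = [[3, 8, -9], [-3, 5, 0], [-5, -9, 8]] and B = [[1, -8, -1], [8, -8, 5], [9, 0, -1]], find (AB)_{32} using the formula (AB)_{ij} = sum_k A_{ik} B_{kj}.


(AB)_{ij} = sum_k A_{ik} B_{kj}.
For i=3, j=2:
A_{31} * B_{12} = -5 * -8 = 40
A_{32} * B_{22} = -9 * -8 = 72
A_{33} * B_{32} = 8 * 0 = 0
Sum = 40 + 72 + 0 = 112

112


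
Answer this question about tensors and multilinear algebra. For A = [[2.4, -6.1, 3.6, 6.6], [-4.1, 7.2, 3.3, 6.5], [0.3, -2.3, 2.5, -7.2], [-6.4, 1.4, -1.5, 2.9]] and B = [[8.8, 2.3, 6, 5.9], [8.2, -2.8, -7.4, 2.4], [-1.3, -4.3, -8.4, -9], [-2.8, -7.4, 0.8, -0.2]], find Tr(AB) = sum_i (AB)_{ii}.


Tr(AB) = sum_i (AB)_{ii} where (AB)_{ii} = sum_k A_{ik} B_{ki}.
(AB)_{11} = 2.4*8.8 + -6.1*8.2 + 3.6*-1.3 + 6.6*-2.8 = -52.06
(AB)_{22} = -4.1*2.3 + 7.2*-2.8 + 3.3*-4.3 + 6.5*-7.4 = -91.88
(AB)_{33} = 0.3*6 + -2.3*-7.4 + 2.5*-8.4 + -7.2*0.8 = -7.94
(AB)_{44} = -6.4*5.9 + 1.4*2.4 + -1.5*-9 + 2.9*-0.2 = -21.48
Tr(AB) = -52.06 + -91.88 + -7.94 + -21.48 = -173.36

-173.36


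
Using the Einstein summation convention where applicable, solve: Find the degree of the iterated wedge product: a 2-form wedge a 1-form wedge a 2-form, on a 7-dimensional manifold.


The degree of a wedge product is the sum of the degrees of the individual forms.
Degrees: 2, 1, 2
Total degree = 2 + 1 + 2 = 5

5


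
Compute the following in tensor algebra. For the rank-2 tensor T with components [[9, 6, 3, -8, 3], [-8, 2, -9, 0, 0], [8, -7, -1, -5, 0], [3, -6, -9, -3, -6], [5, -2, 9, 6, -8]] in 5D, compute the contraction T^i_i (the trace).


The contraction (trace) of a rank-2 tensor is the sum of its diagonal elements.
Diagonal entries: A[1,1] = 9, A[2,2] = 2, A[3,3] = -1, A[4,4] = -3, A[5,5] = -8
Tr(A) = 9 + 2 + -1 + -3 + -8 = -1

-1


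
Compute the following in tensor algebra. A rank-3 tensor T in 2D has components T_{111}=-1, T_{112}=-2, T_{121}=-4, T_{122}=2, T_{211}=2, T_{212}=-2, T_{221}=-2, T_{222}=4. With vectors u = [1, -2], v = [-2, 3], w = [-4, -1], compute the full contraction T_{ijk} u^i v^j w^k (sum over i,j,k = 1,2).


S = sum over i,j,k of T_{ijk} u_i v_j w_k. Expanding all 8 terms:
T_{111}*u_1*v_1*w_1 = -1*1*-2*-4 = -8  (running total: -8)
T_{112}*u_1*v_1*w_2 = -2*1*-2*-1 = -4  (running total: -12)
T_{121}*u_1*v_2*w_1 = -4*1*3*-4 = 48  (running total: 36)
T_{122}*u_1*v_2*w_2 = 2*1*3*-1 = -6  (running total: 30)
T_{211}*u_2*v_1*w_1 = 2*-2*-2*-4 = -32  (running total: -2)
T_{212}*u_2*v_1*w_2 = -2*-2*-2*-1 = 8  (running total: 6)
T_{221}*u_2*v_2*w_1 = -2*-2*3*-4 = -48  (running total: -42)
T_{222}*u_2*v_2*w_2 = 4*-2*3*-1 = 24  (running total: -18)
S = -18

-18


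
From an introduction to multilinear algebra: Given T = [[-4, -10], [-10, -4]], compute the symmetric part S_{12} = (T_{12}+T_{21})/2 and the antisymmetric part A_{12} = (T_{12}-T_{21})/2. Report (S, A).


T_{12} = -10
T_{21} = -10
S_{12} = (-10 + -10)/2 = -20/2 = -10
A_{12} = (-10 - -10)/2 = 0/2 = 0
Check: S + A = -10 + 0 = -10 = T_{12}.

(-10, 0)


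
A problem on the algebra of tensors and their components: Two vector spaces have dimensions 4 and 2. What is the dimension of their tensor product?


The dimension of a tensor product is the product of dimensions.
dim(V) = 4, dim(W) = 2
dim(V (x) W) = 4 * 2 = 8

8


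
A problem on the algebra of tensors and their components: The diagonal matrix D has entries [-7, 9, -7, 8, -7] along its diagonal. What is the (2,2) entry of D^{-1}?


For a diagonal matrix, the inverse has entries (D^{-1})_{ii} = 1/d_{ii}.
The diagonal entries are: d_{11} = -7, d_{22} = 9, d_{33} = -7, d_{44} = 8, d_{55} = -7
We need (D^{-1})_{22} = 1/d_{22} = 1/9 = 1/9

1/9


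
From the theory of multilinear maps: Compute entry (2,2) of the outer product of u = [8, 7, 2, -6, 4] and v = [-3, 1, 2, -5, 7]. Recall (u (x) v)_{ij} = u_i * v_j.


The outer product entry T_{ij} = u_i * v_j.
We need i=2, j=2.
u_2 = 7, v_2 = 1
T_{2,2} = 7 * 1 = 7

7


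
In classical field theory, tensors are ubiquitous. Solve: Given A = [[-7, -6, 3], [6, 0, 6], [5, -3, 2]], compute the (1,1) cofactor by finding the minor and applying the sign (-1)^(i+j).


To find cofactor C_{11}, delete row 1 and column 1.
The resulting 2x2 submatrix is: [[0, 6], [-3, 2]]
Minor M_{11} = 0*2 - 6*-3
  = 0 - -18 = 18
Sign = (-1)^(1+1) = (-1)^2 = 1
Cofactor C_{11} = 1 * 18 = 18

18


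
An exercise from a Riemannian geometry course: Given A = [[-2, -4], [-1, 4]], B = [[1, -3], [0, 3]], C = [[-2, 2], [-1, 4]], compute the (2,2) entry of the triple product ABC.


(ABC)_{22} = sum_m (AB)_{2m} C_{m2}. First compute row 2 of AB.
(AB)_{21} = -1*1 + 4*0 = -1
(AB)_{22} = -1*-3 + 4*3 = 15
Now contract with column 2 of C:
(AB)_{21} * C_{12} = -1 * 2 = -2
(AB)_{22} * C_{22} = 15 * 4 = 60
(ABC)_{22} = -2 + 60 = 58

58


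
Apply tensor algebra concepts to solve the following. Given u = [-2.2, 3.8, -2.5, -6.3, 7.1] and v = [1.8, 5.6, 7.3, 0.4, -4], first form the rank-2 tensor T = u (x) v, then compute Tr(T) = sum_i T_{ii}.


The outer product gives T_{ij} = u_i v_j.
The trace (contraction) is Tr(T) = sum_i T_{ii} = sum_i u_i v_i.
Diagonal entries:
T_{11} = u_1 * v_1 = -2.2 * 1.8 = -3.96
T_{22} = u_2 * v_2 = 3.8 * 5.6 = 21.28
T_{33} = u_3 * v_3 = -2.5 * 7.3 = -18.25
T_{44} = u_4 * v_4 = -6.3 * 0.4 = -2.52
T_{55} = u_5 * v_5 = 7.1 * -4 = -28.4
Tr(T) = -3.96 + 21.28 + -18.25 + -2.52 + -28.4 = -31.85

-31.85


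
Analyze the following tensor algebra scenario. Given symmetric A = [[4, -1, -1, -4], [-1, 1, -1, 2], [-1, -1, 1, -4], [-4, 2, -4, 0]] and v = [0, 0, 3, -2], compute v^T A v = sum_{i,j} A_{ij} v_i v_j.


First compute Av:
(Av)_1 = 4*0 + -1*0 + -1*3 + -4*-2 = 5
(Av)_2 = -1*0 + 1*0 + -1*3 + 2*-2 = -7
(Av)_3 = -1*0 + -1*0 + 1*3 + -4*-2 = 11
(Av)_4 = -4*0 + 2*0 + -4*3 + 0*-2 = -12
Av = [5, -7, 11, -12]
Then v^T (Av) = 0*5 + 0*-7 + 3*11 + -2*-12
= 0 + 0 + 33 + 24 = 57

57


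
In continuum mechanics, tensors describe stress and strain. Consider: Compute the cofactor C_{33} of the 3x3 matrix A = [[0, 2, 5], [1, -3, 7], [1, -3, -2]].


To find cofactor C_{33}, delete row 3 and column 3.
The resulting 2x2 submatrix is: [[0, 2], [1, -3]]
Minor M_{33} = 0*-3 - 2*1
  = 0 - 2 = -2
Sign = (-1)^(3+3) = (-1)^6 = 1
Cofactor C_{33} = 1 * -2 = -2

-2


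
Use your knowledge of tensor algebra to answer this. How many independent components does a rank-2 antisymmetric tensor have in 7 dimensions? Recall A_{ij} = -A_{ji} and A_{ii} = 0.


An antisymmetric rank-2 tensor satisfies A_{ij} = -A_{ji}, so diagonal entries are zero.
The independent components are the upper-triangular entries: C(n, 2) = n(n-1)/2.
n = 7
C(7, 2) = 7 * 6 / 2 = 42 / 2 = 21

21


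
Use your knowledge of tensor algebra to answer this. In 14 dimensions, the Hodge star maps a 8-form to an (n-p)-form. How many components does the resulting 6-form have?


The Hodge dual of a p-form on an n-dimensional manifold is an (n-p)-form.
n = 14, p = 8, so dual degree = 14 - 8 = 6
The number of components is C(n, n-p) = C(14, 6) = 3003

3003


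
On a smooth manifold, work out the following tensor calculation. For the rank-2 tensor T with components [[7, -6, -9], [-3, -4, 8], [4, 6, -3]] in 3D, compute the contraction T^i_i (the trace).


The contraction (trace) of a rank-2 tensor is the sum of its diagonal elements.
Diagonal entries: A[1,1] = 7, A[2,2] = -4, A[3,3] = -3
Tr(A) = 7 + -4 + -3 = 0

0


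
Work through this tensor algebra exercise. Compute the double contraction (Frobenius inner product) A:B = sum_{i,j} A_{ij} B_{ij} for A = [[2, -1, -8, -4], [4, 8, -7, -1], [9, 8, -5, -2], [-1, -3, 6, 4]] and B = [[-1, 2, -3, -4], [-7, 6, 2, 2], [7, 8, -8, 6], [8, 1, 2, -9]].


A:B = sum over all i,j of A_{ij} * B_{ij}.
Row 1: 2*-1=-2, -1*2=-2, -8*-3=24, -4*-4=16 => row sum = 36
Row 2: 4*-7=-28, 8*6=48, -7*2=-14, -1*2=-2 => row sum = 4
Row 3: 9*7=63, 8*8=64, -5*-8=40, -2*6=-12 => row sum = 155
Row 4: -1*8=-8, -3*1=-3, 6*2=12, 4*-9=-36 => row sum = -35
Total = 36 + 4 + 155 + -35 = 160

160


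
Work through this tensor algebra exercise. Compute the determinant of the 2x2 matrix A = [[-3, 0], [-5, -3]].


For a 2x2 matrix [[a, b], [c, d]], det = a*d - b*c.
a = -3, b = 0, c = -5, d = -3
a*d = -3 * -3 = 9
b*c = 0 * -5 = 0
det = 9 - 0 = 9

9


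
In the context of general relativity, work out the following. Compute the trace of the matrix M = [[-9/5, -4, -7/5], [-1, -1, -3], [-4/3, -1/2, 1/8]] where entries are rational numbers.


The trace is the sum of diagonal entries.
Diagonal: M[1,1] = -9/5, M[2,2] = -1, M[3,3] = 1/8
Tr(M) = -9/5 + -1 + 1/8
Computing step by step:
After adding M[1,1]: -9/5
After adding M[2,2]: -14/5
After adding M[3,3]: -107/40
Tr(M) = -107/40

-107/40


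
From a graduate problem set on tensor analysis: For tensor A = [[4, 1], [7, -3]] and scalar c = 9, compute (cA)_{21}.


Scalar multiplication: (cA)_{ij} = c * A_{ij}.
c = 9
A_{21} = 7
(cA)_{21} = 9 * 7 = 63

63


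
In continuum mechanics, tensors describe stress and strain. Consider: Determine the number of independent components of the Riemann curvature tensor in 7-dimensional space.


The Riemann tensor in d dimensions has d^2(d^2 - 1)/12 independent components.
d = 7, so d^2 = 49
d^2 - 1 = 48
d^2(d^2 - 1) = 49 * 48 = 2352
Divide by 12: 2352 / 12 = 196

196


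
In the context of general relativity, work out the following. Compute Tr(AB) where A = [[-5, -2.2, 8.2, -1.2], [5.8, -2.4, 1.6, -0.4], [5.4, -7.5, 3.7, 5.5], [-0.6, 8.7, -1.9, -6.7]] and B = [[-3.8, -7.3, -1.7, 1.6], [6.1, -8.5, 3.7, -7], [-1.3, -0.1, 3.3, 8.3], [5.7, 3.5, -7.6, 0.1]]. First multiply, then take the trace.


Tr(AB) = sum_i (AB)_{ii} where (AB)_{ii} = sum_k A_{ik} B_{ki}.
(AB)_{11} = -5*-3.8 + -2.2*6.1 + 8.2*-1.3 + -1.2*5.7 = -11.92
(AB)_{22} = 5.8*-7.3 + -2.4*-8.5 + 1.6*-0.1 + -0.4*3.5 = -23.5
(AB)_{33} = 5.4*-1.7 + -7.5*3.7 + 3.7*3.3 + 5.5*-7.6 = -66.52
(AB)_{44} = -0.6*1.6 + 8.7*-7 + -1.9*8.3 + -6.7*0.1 = -78.3
Tr(AB) = -11.92 + -23.5 + -66.52 + -78.3 = -180.24

-180.24


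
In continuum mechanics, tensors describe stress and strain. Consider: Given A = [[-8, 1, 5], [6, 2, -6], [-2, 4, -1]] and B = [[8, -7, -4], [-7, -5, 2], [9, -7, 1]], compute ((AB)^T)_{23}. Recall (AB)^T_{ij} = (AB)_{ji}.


(AB)^T_{ij} = (AB)_{ji} = sum_k A_{jk} B_{ki}.
For i=2, j=3 we need (AB)_{32}:
A_{31} * B_{12} = -2 * -7 = 14
A_{32} * B_{22} = 4 * -5 = -20
A_{33} * B_{32} = -1 * -7 = 7
Sum = 14 + -20 + 7 = 1

1


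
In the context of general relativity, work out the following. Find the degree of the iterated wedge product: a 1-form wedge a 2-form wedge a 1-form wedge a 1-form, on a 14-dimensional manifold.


The degree of a wedge product is the sum of the degrees of the individual forms.
Degrees: 1, 2, 1, 1
Total degree = 1 + 2 + 1 + 1 = 5

5


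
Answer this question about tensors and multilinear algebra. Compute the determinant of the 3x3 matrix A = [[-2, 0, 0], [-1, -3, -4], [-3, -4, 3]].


Expanding along the first row, det(A) = a11*M_11 - a12*M_12 + a13*M_13, where M_1j is the (1,j) minor.
Minor M_11 = -3*3 - -4*-4 = -25
Minor M_12 = -1*3 - -4*-3 = -15
Minor M_13 = -1*-4 - -3*-3 = -5
det = -2*(-25) - 0*(-15) + 0*(-5)
    = 50 - 0 + 0
    = 50

50


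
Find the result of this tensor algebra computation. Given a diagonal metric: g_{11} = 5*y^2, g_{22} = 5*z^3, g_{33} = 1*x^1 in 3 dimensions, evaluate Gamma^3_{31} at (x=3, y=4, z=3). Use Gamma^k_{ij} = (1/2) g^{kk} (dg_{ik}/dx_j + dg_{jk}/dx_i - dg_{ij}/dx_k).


For a diagonal metric, Gamma^k_{ij} = (1/2) g^{kk} (dg_{ik}/dx_j + dg_{jk}/dx_i - dg_{ij}/dx_k).
The metric is diagonal, so g_{ab} = 0 for a != b.
At the given point: g_{11} = 80, g_{22} = 135, g_{33} = 3
g^{33} = 1/3
dg_{33}/dx_1 = dg_{33}/dx_1 = 1
dg_{13}/dx_3 = 0 (off-diagonal)
dg_{31}/dx_3 = 0 (off-diagonal)
Numerator = 1 + 0 - 0 = 1
Gamma^3_{31} = 1 / (2 * 3) = 1/6

1/6


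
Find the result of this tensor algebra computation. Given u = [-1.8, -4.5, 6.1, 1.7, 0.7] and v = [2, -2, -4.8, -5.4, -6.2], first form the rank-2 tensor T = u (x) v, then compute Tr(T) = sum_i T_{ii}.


The outer product gives T_{ij} = u_i v_j.
The trace (contraction) is Tr(T) = sum_i T_{ii} = sum_i u_i v_i.
Diagonal entries:
T_{11} = u_1 * v_1 = -1.8 * 2 = -3.6
T_{22} = u_2 * v_2 = -4.5 * -2 = 9
T_{33} = u_3 * v_3 = 6.1 * -4.8 = -29.28
T_{44} = u_4 * v_4 = 1.7 * -5.4 = -9.18
T_{55} = u_5 * v_5 = 0.7 * -6.2 = -4.34
Tr(T) = -3.6 + 9 + -29.28 + -9.18 + -4.34 = -37.4

-37.4


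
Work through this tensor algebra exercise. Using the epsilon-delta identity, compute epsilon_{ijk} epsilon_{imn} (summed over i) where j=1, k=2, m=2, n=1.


Using the identity: epsilon_{ijk} epsilon_{imn} = delta_{jm} delta_{kn} - delta_{jn} delta_{km}.
delta_{12} = 0
delta_{21} = 0
delta_{11} = 1
delta_{22} = 1
Result = 0 * 0 - 1 * 1 = 0 - 1 = -1

-1


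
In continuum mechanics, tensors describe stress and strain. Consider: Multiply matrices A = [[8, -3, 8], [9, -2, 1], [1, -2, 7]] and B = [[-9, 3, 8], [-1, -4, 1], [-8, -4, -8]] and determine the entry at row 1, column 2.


(AB)_{ij} = sum_k A_{ik} B_{kj}.
For i=1, j=2:
A_{11} * B_{12} = 8 * 3 = 24
A_{12} * B_{22} = -3 * -4 = 12
A_{13} * B_{32} = 8 * -4 = -32
Sum = 24 + 12 + -32 = 4

4


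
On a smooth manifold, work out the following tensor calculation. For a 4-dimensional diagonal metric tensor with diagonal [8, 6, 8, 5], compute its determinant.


For a diagonal metric, the determinant is the product of diagonal entries.
Diagonal entries: 8, 6, 8, 5
det(g) = 8 * 6 * 8 * 5 = 1920

1920


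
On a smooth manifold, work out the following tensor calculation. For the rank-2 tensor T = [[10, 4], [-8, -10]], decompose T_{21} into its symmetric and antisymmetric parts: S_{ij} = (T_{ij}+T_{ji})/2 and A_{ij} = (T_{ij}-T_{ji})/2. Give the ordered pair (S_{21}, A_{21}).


T_{21} = -8
T_{12} = 4
S_{21} = (-8 + 4)/2 = -4/2 = -2
A_{21} = (-8 - 4)/2 = -12/2 = -6
Check: S + A = -2 + -6 = -8 = T_{21}.

(-2, -6)


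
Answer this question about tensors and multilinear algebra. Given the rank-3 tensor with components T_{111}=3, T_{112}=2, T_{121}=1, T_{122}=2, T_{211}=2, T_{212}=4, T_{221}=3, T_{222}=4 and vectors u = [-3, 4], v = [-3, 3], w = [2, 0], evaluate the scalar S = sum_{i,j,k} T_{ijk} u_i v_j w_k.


S = sum over i,j,k of T_{ijk} u_i v_j w_k. Expanding all 8 terms:
T_{111}*u_1*v_1*w_1 = 3*-3*-3*2 = 54  (running total: 54)
T_{112}*u_1*v_1*w_2 = 2*-3*-3*0 = 0  (running total: 54)
T_{121}*u_1*v_2*w_1 = 1*-3*3*2 = -18  (running total: 36)
T_{122}*u_1*v_2*w_2 = 2*-3*3*0 = 0  (running total: 36)
T_{211}*u_2*v_1*w_1 = 2*4*-3*2 = -48  (running total: -12)
T_{212}*u_2*v_1*w_2 = 4*4*-3*0 = 0  (running total: -12)
T_{221}*u_2*v_2*w_1 = 3*4*3*2 = 72  (running total: 60)
T_{222}*u_2*v_2*w_2 = 4*4*3*0 = 0  (running total: 60)
S = 60

60


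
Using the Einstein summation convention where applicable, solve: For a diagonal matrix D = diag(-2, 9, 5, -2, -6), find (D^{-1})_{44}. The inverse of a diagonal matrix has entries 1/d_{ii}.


For a diagonal matrix, the inverse has entries (D^{-1})_{ii} = 1/d_{ii}.
The diagonal entries are: d_{11} = -2, d_{22} = 9, d_{33} = 5, d_{44} = -2, d_{55} = -6
We need (D^{-1})_{44} = 1/d_{44} = 1/-2 = -1/2

-1/2


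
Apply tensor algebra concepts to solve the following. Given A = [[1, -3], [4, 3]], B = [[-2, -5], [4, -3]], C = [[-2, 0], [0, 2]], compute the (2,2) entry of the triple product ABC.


(ABC)_{22} = sum_m (AB)_{2m} C_{m2}. First compute row 2 of AB.
(AB)_{21} = 4*-2 + 3*4 = 4
(AB)_{22} = 4*-5 + 3*-3 = -29
Now contract with column 2 of C:
(AB)_{21} * C_{12} = 4 * 0 = 0
(AB)_{22} * C_{22} = -29 * 2 = -58
(ABC)_{22} = 0 + -58 = -58

-58


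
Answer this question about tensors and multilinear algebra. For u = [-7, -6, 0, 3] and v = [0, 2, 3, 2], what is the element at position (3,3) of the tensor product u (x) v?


The outer product entry T_{ij} = u_i * v_j.
We need i=3, j=3.
u_3 = 0, v_3 = 3
T_{3,3} = 0 * 3 = 0

0


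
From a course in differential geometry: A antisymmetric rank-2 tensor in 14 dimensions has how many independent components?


A antisymmetric rank-2 tensor in d dimensions has d(d-1)/2 independent components.
d = 14
d(d-1)/2 = 14 * 13 / 2 = 182 / 2 = 91

91


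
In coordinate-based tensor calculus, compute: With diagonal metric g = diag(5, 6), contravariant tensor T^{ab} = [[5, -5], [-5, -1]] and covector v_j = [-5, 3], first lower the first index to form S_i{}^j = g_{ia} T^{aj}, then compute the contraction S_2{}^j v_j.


Step 1: lower the first index. For a diagonal metric, g_{ia} T^{aj} = g_{ii} T^{ij} (no sum on i).
g_{22} = 6
S_2{}^1 = 6 * T^{21} = 6 * -5 = -30
S_2{}^2 = 6 * T^{22} = 6 * -1 = -6
Step 2: contract S_2{}^j with v_j.
S_2{}^1 * v_1 = -30 * -5 = 150
S_2{}^2 * v_2 = -6 * 3 = -18
Result = 150 + -18 = 132

132


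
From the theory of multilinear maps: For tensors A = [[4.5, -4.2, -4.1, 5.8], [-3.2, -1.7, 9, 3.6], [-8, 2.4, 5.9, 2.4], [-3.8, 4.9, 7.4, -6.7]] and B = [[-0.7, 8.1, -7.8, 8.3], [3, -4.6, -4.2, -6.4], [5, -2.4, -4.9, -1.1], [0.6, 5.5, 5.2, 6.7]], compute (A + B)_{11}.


Tensor addition is component-wise: (A + B)_{ij} = A_{ij} + B_{ij}.
A_{11} = 4.5
B_{11} = -0.7
(A + B)_{11} = 4.5 + -0.7 = 3.8

3.8


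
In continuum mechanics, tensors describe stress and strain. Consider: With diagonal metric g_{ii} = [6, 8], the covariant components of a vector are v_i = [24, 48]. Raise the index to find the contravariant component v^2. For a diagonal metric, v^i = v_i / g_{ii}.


To raise an index with a diagonal metric: v^i = v_i / g_{ii}.
For index 2: v_2 = 48, g_{22} = 8
v^2 = 48 / 8 = 6

6


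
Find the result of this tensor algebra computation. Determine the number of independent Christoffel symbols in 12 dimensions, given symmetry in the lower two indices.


Christoffel symbols Gamma^k_{ij} are symmetric in i,j, so there are d * d(d+1)/2 independent symbols.
d = 12
d(d+1)/2 = 12 * 13 / 2 = 78
Total = 12 * 78 = 936

936


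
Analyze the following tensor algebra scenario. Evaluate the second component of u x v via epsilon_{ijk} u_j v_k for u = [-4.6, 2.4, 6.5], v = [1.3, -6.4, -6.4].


(u x v)_2 = sum_{j,k} epsilon_{2jk} u_j v_k. Only permutations of (1,2,3) contribute; the two non-zero terms are:
eps_{213} u_1 v_3 = -1 * -4.6 * -6.4 = -29.44
eps_{231} u_3 v_1 = 1 * 6.5 * 1.3 = 8.45
(u x v)_2 = -20.99

-20.99
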